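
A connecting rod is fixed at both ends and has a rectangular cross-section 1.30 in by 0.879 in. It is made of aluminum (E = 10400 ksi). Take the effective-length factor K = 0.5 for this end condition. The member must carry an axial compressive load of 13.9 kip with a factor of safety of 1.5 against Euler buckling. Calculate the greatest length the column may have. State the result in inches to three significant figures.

L_max ≈ 38.1 in

Buckling occurs about the weak axis: I_min = h·b³/12 with b = 0.879 in (the shorter side).
I_min = 1.30×0.879³/12 = 7.357×10^-2 in⁴
Required critical load P_cr = n·P = 1.5 × 13.9 = 20.85 kip = 2.085×10^4 lb
From P_cr = π²EI/(K·L)²:  L = (1/K)·√(π²EI/P_cr) = (1/0.5)·√(π²×1.04×10^7×7.357×10^-2/2.085×10^4)
L = 38.1 in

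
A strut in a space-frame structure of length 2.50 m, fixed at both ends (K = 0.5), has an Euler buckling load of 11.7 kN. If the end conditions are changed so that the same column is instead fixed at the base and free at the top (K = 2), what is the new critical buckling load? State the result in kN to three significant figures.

P_cr ≈ 0.731 kN

P_cr ∝ 1/K², so P_cr,new = P_cr,old × (K_old/K_new)² = 11.7 × (0.5/2)²
= 11.7 × 0.06250 = 0.731 kN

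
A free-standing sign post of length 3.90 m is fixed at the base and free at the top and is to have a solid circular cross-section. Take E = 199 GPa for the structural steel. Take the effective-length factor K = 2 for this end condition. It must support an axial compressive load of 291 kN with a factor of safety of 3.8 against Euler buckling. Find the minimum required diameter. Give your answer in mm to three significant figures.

Required P_cr = n·P = 3.8 × 291 = 1106 kN
L_e = K·L = 2 × 3.90 = 7.800 m
Required I = P_cr·L_e²/(π²E) = 1.106×10^6 × 7.800² / (π² × 1.99×10^11) = 3.425×10^-5 m⁴
I_req = 3.425×10^7 mm⁴
Solid circle: I = πd⁴/64  ⇒  d = (64I/π)^(1/4) = (64×3.425×10^7/π)^(1/4) = 163 mm

d ≈ 163 mm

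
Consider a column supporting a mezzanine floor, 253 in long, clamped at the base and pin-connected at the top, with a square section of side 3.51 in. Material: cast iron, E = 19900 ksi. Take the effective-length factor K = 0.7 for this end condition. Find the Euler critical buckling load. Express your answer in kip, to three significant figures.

P_cr ≈ 79.2 kip

I = a⁴/12 = 3.51⁴/12 = 12.65 in⁴
Effective length L_e = K·L = 0.7 × 253 = 177.1 in
P_cr = π²EI / L_e² = π² × 19900×10³ × 12.65 / 177.1² = 7.921×10^4 lb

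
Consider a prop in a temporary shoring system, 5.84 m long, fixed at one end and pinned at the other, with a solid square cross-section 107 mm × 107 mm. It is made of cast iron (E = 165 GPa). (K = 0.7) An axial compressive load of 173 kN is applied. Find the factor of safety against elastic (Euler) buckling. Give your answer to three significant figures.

n ≈ 6.15

I = a⁴/12 = 107⁴/12 = 1.092×10^7 mm⁴
I = 1.092×10^7 mm⁴ = 1.092×10^-5 m⁴
Effective length L_e = K·L = 0.7 × 5.84 = 4.088 m
P_cr = π²EI / L_e² = π² × 165×10⁹ × 1.092×10^-5 / 4.088² = 1.064×10^6 N
Factor of safety n = P_cr / P = 1064.4 / 173 = 6.15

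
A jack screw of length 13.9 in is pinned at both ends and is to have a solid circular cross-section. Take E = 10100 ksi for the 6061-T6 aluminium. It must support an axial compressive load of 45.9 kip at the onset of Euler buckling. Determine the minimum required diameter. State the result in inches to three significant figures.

d ≈ 1.16 in

L_e = K·L = 1 × 13.9 = 13.90 in
Required I = P_cr·L_e²/(π²E) = 4.590×10^4 × 13.90² / (π² × 1.01×10^7) = 8.897×10^-2 in⁴
Solid circle: I = πd⁴/64  ⇒  d = (64I/π)^(1/4) = (64×8.897×10^-2/π)^(1/4) = 1.16 in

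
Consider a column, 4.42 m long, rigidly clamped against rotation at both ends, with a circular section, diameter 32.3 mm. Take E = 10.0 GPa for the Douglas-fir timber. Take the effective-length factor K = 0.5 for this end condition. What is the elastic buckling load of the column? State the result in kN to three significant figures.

I = πd⁴/64 = π×32.3⁴/64 = 5.343×10^4 mm⁴
I = 5.343×10^4 mm⁴ = 5.343×10^-8 m⁴
Effective length L_e = K·L = 0.5 × 4.42 = 2.210 m
P_cr = π²EI / L_e² = π² × 10.0×10⁹ × 5.343×10^-8 / 2.210² = 1.080×10^3 N

P_cr ≈ 1.08 kN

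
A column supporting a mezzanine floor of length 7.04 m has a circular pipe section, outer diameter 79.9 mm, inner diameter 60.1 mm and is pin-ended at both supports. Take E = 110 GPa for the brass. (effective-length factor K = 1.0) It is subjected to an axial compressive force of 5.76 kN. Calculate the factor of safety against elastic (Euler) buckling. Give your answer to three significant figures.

n ≈ 5.17

d_o = 79.9 mm, d_i = 60.1 mm
I = π(d_o⁴ − d_i⁴)/64 = π(79.9⁴ − 60.10⁴)/64 = 1.360×10^6 mm⁴
I = 1.360×10^6 mm⁴ = 1.360×10^-6 m⁴
Effective length L_e = K·L = 1 × 7.04 = 7.040 m
P_cr = π²EI / L_e² = π² × 110×10⁹ × 1.360×10^-6 / 7.040² = 2.979×10^4 N
Factor of safety n = P_cr / P = 29.795 / 5.76 = 5.17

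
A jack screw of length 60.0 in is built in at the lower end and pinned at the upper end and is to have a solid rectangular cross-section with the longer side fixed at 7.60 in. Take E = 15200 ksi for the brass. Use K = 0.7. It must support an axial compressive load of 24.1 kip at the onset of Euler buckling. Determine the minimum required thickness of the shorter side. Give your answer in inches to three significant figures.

b ≈ 0.765 in

L_e = K·L = 0.7 × 60.0 = 42.00 in
Required I = P_cr·L_e²/(π²E) = 2.410×10^4 × 42.00² / (π² × 1.52×10^7) = 0.2834 in⁴
Rectangle, weak axis: I_min = h·b³/12 with h = 7.60 in fixed  ⇒  b = (12I/h)^(1/3) = 0.765 in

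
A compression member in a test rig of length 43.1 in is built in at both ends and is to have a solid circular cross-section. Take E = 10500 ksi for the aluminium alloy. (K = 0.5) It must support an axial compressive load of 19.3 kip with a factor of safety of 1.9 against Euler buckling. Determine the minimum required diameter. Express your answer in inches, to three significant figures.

Required P_cr = n·P = 1.9 × 19.3 = 36.67 kip
L_e = K·L = 0.5 × 43.1 = 21.55 in
Required I = P_cr·L_e²/(π²E) = 3.667×10^4 × 21.55² / (π² × 1.05×10^7) = 0.1643 in⁴
Solid circle: I = πd⁴/64  ⇒  d = (64I/π)^(1/4) = (64×0.1643/π)^(1/4) = 1.35 in

d ≈ 1.35 in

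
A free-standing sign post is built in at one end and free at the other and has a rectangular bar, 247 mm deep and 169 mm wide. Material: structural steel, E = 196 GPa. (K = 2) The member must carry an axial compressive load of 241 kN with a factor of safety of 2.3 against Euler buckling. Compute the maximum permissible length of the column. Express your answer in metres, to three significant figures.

Buckling occurs about the weak axis: I_min = h·b³/12 with b = 169 mm (the shorter side).
I_min = 247×169³/12 = 9.935×10^7 mm⁴
I = 9.935×10^-5 m⁴
Required critical load P_cr = n·P = 2.3 × 241 = 554.3 kN = 5.543×10^5 N
From P_cr = π²EI/(K·L)²:  L = (1/K)·√(π²EI/P_cr) = (1/2)·√(π²×1.96×10^11×9.935×10^-5/5.543×10^5)
L = 9.31 m

L_max ≈ 9.31 m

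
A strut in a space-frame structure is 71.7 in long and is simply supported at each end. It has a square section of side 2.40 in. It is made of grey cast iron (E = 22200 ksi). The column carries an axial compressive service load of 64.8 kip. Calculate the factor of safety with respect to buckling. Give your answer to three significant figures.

I = a⁴/12 = 2.40⁴/12 = 2.765 in⁴
Effective length L_e = K·L = 1 × 71.7 = 71.70 in
P_cr = π²EI / L_e² = π² × 22200×10³ × 2.765 / 71.70² = 1.178×10^5 lb
Factor of safety n = P_cr / P = 117.84 / 64.8 = 1.82

n ≈ 1.82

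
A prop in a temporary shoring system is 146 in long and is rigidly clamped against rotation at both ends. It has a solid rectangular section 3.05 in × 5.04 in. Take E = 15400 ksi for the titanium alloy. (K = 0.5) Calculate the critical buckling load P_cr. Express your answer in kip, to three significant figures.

P_cr ≈ 340 kip

Buckling occurs about the weak axis: I_min = h·b³/12 with b = 3.05 in (the shorter side).
I_min = 5.04×3.05³/12 = 11.92 in⁴
Effective length L_e = K·L = 0.5 × 146 = 73.00 in
P_cr = π²EI / L_e² = π² × 15400×10³ × 11.92 / 73.00² = 3.399×10^5 lb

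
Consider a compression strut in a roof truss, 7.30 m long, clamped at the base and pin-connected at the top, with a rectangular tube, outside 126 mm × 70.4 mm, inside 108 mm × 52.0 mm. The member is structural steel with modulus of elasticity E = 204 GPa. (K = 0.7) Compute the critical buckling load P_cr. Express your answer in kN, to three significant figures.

P_cr ≈ 185 kN

Weak-axis I_min = (h_o·b_o³ − h_i·b_i³)/12 with b_o = 70.4, b_i = 52.00 mm (shorter outer/inner sides).
I_min = (126×70.4³ − 108.0×52.00³)/12 = 2.398×10^6 mm⁴
I = 2.398×10^6 mm⁴ = 2.398×10^-6 m⁴
Effective length L_e = K·L = 0.7 × 7.30 = 5.110 m
P_cr = π²EI / L_e² = π² × 204×10⁹ × 2.398×10^-6 / 5.110² = 1.849×10^5 N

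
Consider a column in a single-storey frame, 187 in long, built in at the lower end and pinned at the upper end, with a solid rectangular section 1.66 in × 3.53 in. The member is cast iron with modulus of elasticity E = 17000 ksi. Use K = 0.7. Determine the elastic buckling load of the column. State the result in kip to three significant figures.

Buckling occurs about the weak axis: I_min = h·b³/12 with b = 1.66 in (the shorter side).
I_min = 3.53×1.66³/12 = 1.346 in⁴
Effective length L_e = K·L = 0.7 × 187 = 130.9 in
P_cr = π²EI / L_e² = π² × 17000×10³ × 1.346 / 130.9² = 1.318×10^4 lb

P_cr ≈ 13.2 kip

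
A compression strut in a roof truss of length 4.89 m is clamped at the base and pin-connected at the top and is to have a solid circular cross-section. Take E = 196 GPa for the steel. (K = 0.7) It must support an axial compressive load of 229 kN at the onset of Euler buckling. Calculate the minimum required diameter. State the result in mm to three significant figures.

d ≈ 72.9 mm

L_e = K·L = 0.7 × 4.89 = 3.423 m
Required I = P_cr·L_e²/(π²E) = 2.290×10^5 × 3.423² / (π² × 1.96×10^11) = 1.387×10^-6 m⁴
I_req = 1.387×10^6 mm⁴
Solid circle: I = πd⁴/64  ⇒  d = (64I/π)^(1/4) = (64×1.387×10^6/π)^(1/4) = 72.9 mm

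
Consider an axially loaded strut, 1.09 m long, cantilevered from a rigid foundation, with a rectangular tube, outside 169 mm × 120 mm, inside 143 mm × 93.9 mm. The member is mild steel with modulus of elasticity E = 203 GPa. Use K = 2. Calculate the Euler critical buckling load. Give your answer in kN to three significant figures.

P_cr ≈ 6100 kN

Weak-axis I_min = (h_o·b_o³ − h_i·b_i³)/12 with b_o = 120, b_i = 93.90 mm (shorter outer/inner sides).
I_min = (169×120³ − 143.0×93.90³)/12 = 1.447×10^7 mm⁴
I = 1.447×10^7 mm⁴ = 1.447×10^-5 m⁴
Effective length L_e = K·L = 2 × 1.09 = 2.180 m
P_cr = π²EI / L_e² = π² × 203×10⁹ × 1.447×10^-5 / 2.180² = 6.100×10^6 N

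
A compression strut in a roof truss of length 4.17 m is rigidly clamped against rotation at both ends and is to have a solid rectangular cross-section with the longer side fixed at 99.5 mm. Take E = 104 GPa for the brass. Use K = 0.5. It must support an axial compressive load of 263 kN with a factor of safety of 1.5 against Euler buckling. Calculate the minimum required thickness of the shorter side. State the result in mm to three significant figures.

Required P_cr = n·P = 1.5 × 263 = 394.5 kN
L_e = K·L = 0.5 × 4.17 = 2.085 m
Required I = P_cr·L_e²/(π²E) = 3.945×10^5 × 2.085² / (π² × 1.04×10^11) = 1.671×10^-6 m⁴
I_req = 1.671×10^6 mm⁴
Rectangle, weak axis: I_min = h·b³/12 with h = 99.5 mm fixed  ⇒  b = (12I/h)^(1/3) = 58.6 mm

b ≈ 58.6 mm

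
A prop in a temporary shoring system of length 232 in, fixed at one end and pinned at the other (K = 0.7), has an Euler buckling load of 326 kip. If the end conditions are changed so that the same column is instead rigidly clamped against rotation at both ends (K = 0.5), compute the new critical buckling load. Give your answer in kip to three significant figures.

P_cr ∝ 1/K², so P_cr,new = P_cr,old × (K_old/K_new)² = 326 × (0.7/0.5)²
= 326 × 1.960 = 639 kip

P_cr ≈ 639 kip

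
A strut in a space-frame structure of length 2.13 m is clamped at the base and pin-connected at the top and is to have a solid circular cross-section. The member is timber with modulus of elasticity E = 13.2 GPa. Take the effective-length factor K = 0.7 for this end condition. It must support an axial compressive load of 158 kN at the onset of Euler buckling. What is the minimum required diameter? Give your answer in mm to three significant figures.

d ≈ 86.1 mm

L_e = K·L = 0.7 × 2.13 = 1.491 m
Required I = P_cr·L_e²/(π²E) = 1.580×10^5 × 1.491² / (π² × 1.32×10^10) = 2.696×10^-6 m⁴
I_req = 2.696×10^6 mm⁴
Solid circle: I = πd⁴/64  ⇒  d = (64I/π)^(1/4) = (64×2.696×10^6/π)^(1/4) = 86.1 mm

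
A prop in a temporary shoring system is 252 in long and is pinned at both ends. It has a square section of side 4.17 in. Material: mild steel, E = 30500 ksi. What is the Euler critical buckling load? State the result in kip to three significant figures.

I = a⁴/12 = 4.17⁴/12 = 25.20 in⁴
Effective length L_e = K·L = 1 × 252 = 252.0 in
P_cr = π²EI / L_e² = π² × 30500×10³ × 25.20 / 252.0² = 1.194×10^5 lb

P_cr ≈ 119 kip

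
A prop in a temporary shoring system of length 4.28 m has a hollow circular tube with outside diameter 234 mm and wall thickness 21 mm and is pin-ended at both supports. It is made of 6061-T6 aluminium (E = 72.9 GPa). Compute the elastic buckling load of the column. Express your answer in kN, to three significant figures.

P_cr ≈ 3160 kN

Inner diameter d_i = 234 − 2×21 = 192.0 mm
I = π(d_o⁴ − d_i⁴)/64 = π(234⁴ − 192.0⁴)/64 = 8.047×10^7 mm⁴
I = 8.047×10^7 mm⁴ = 8.047×10^-5 m⁴
Effective length L_e = K·L = 1 × 4.28 = 4.280 m
P_cr = π²EI / L_e² = π² × 72.9×10⁹ × 8.047×10^-5 / 4.280² = 3.161×10^6 N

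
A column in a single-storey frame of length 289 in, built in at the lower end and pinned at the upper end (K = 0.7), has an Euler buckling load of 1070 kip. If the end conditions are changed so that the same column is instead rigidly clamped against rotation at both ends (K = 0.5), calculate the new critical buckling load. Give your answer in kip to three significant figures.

P_cr ≈ 2100 kip

P_cr ∝ 1/K², so P_cr,new = P_cr,old × (K_old/K_new)² = 1070 × (0.7/0.5)²
= 1070 × 1.960 = 2100 kip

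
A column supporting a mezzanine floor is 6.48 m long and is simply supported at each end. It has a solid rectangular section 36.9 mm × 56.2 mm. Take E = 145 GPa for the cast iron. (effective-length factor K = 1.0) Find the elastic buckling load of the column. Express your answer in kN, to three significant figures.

P_cr ≈ 8.02 kN

Buckling occurs about the weak axis: I_min = h·b³/12 with b = 36.9 mm (the shorter side).
I_min = 56.2×36.9³/12 = 2.353×10^5 mm⁴
I = 2.353×10^5 mm⁴ = 2.353×10^-7 m⁴
Effective length L_e = K·L = 1 × 6.48 = 6.480 m
P_cr = π²EI / L_e² = π² × 145×10⁹ × 2.353×10^-7 / 6.480² = 8.020×10^3 N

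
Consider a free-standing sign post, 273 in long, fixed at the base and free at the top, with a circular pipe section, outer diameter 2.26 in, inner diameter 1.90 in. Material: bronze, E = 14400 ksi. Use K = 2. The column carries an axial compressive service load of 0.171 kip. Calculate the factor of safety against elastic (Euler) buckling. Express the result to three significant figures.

d_o = 2.26 in, d_i = 1.90 in
I = π(d_o⁴ − d_i⁴)/64 = π(2.26⁴ − 1.900⁴)/64 = 0.6409 in⁴
Effective length L_e = K·L = 2 × 273 = 546.0 in
P_cr = π²EI / L_e² = π² × 14400×10³ × 0.6409 / 546.0² = 305.5 lb
Factor of safety n = P_cr / P = 0.30552 / 0.171 = 1.79

n ≈ 1.79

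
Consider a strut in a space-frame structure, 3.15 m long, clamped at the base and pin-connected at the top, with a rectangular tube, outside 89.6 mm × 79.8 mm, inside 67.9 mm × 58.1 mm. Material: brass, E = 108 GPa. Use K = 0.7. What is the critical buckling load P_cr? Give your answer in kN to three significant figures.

Weak-axis I_min = (h_o·b_o³ − h_i·b_i³)/12 with b_o = 79.8, b_i = 58.10 mm (shorter outer/inner sides).
I_min = (89.6×79.8³ − 67.90×58.10³)/12 = 2.685×10^6 mm⁴
I = 2.685×10^6 mm⁴ = 2.685×10^-6 m⁴
Effective length L_e = K·L = 0.7 × 3.15 = 2.205 m
P_cr = π²EI / L_e² = π² × 108×10⁹ × 2.685×10^-6 / 2.205² = 5.886×10^5 N

P_cr ≈ 589 kN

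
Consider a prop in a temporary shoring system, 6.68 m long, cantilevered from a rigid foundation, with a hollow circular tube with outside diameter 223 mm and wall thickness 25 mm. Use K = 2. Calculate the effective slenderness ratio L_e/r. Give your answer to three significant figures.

Inner diameter d_i = 223 − 2×25 = 173.0 mm
I = π(d_o⁴ − d_i⁴)/64 = π(223⁴ − 173.0⁴)/64 = 7.742×10^7 mm⁴
A = 1.555×10^4 mm²;  r_min = √(I/A) = √(7.742×10^7/1.555×10^4) = 70.56 mm
L_e = K·L = 2 × 6.68 m = 13.36 m = 13360 mm
λ = L_e / r_min = 13360 / 70.56 = 189

λ ≈ 189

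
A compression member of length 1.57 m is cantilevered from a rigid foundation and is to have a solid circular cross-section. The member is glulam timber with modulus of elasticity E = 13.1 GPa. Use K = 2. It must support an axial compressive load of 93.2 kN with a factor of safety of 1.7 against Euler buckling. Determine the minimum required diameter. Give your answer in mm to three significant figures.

Required P_cr = n·P = 1.7 × 93.2 = 158.4 kN
L_e = K·L = 2 × 1.57 = 3.140 m
Required I = P_cr·L_e²/(π²E) = 1.584×10^5 × 3.140² / (π² × 1.31×10^10) = 1.208×10^-5 m⁴
I_req = 1.208×10^7 mm⁴
Solid circle: I = πd⁴/64  ⇒  d = (64I/π)^(1/4) = (64×1.208×10^7/π)^(1/4) = 125 mm

d ≈ 125 mm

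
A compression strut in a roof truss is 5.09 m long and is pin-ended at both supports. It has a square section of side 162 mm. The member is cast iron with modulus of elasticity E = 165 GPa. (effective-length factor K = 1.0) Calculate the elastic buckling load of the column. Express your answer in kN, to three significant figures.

P_cr ≈ 3610 kN

I = a⁴/12 = 162⁴/12 = 5.740×10^7 mm⁴
I = 5.740×10^7 mm⁴ = 5.740×10^-5 m⁴
Effective length L_e = K·L = 1 × 5.09 = 5.090 m
P_cr = π²EI / L_e² = π² × 165×10⁹ × 5.740×10^-5 / 5.090² = 3.608×10^6 N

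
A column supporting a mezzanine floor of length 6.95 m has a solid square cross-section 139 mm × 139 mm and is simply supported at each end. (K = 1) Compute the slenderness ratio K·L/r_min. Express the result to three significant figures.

For a square r = a/√12 = 139/√12 = 40.13 mm
L_e = K·L = 1 × 6.95 m = 6.950 m = 6950.0 mm
λ = L_e / r_min = 6950.0 / 40.13 = 173

λ ≈ 173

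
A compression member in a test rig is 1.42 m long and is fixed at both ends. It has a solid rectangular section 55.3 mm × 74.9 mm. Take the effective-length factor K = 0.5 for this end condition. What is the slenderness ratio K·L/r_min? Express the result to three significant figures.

λ ≈ 44.5

For a rectangle r_min = b/√12 = 55.3/√12 = 15.96 mm
L_e = K·L = 0.5 × 1.42 m = 0.7100 m = 710.00 mm
λ = L_e / r_min = 710.00 / 15.96 = 44.5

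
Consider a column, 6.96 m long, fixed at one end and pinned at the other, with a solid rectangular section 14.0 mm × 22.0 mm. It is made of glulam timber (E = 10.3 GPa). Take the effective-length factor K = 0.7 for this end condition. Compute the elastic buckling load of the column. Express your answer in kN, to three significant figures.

P_cr ≈ 0.0215 kN

Buckling occurs about the weak axis: I_min = h·b³/12 with b = 14.0 mm (the shorter side).
I_min = 22.0×14.0³/12 = 5.031×10^3 mm⁴
I = 5.031×10^3 mm⁴ = 5.031×10^-9 m⁴
Effective length L_e = K·L = 0.7 × 6.96 = 4.872 m
P_cr = π²EI / L_e² = π² × 10.3×10⁹ × 5.031×10^-9 / 4.872² = 21.55 N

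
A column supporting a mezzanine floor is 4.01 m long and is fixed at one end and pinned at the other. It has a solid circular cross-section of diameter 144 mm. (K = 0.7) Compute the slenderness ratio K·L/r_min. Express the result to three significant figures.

λ ≈ 78.0

I = πd⁴/64 = π×144⁴/64 = 2.111×10^7 mm⁴
A = 1.629×10^4 mm²;  r_min = √(I/A) = √(2.111×10^7/1.629×10^4) = 36.00 mm
L_e = K·L = 0.7 × 4.01 m = 2.807 m = 2807.0 mm
λ = L_e / r_min = 2807.0 / 36.00 = 78.0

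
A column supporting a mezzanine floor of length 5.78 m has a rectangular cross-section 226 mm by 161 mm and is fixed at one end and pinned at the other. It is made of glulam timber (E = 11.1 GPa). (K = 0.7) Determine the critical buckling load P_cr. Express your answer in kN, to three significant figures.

Buckling occurs about the weak axis: I_min = h·b³/12 with b = 161 mm (the shorter side).
I_min = 226×161³/12 = 7.860×10^7 mm⁴
I = 7.860×10^7 mm⁴ = 7.860×10^-5 m⁴
Effective length L_e = K·L = 0.7 × 5.78 = 4.046 m
P_cr = π²EI / L_e² = π² × 11.1×10⁹ × 7.860×10^-5 / 4.046² = 5.260×10^5 N

P_cr ≈ 526 kN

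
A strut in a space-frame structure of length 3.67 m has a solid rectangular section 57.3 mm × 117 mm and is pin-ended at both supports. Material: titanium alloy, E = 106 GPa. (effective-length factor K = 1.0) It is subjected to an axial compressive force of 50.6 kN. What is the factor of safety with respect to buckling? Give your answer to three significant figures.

n ≈ 2.82

Buckling occurs about the weak axis: I_min = h·b³/12 with b = 57.3 mm (the shorter side).
I_min = 117×57.3³/12 = 1.834×10^6 mm⁴
I = 1.834×10^6 mm⁴ = 1.834×10^-6 m⁴
Effective length L_e = K·L = 1 × 3.67 = 3.670 m
P_cr = π²EI / L_e² = π² × 106×10⁹ × 1.834×10^-6 / 3.670² = 1.425×10^5 N
Factor of safety n = P_cr / P = 142.48 / 50.6 = 2.82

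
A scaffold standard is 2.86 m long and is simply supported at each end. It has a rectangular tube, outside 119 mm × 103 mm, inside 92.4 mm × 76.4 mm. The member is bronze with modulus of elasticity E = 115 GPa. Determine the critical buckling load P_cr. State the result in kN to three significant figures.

P_cr ≈ 1030 kN

Weak-axis I_min = (h_o·b_o³ − h_i·b_i³)/12 with b_o = 103, b_i = 76.40 mm (shorter outer/inner sides).
I_min = (119×103³ − 92.40×76.40³)/12 = 7.402×10^6 mm⁴
I = 7.402×10^6 mm⁴ = 7.402×10^-6 m⁴
Effective length L_e = K·L = 1 × 2.86 = 2.860 m
P_cr = π²EI / L_e² = π² × 115×10⁹ × 7.402×10^-6 / 2.860² = 1.027×10^6 N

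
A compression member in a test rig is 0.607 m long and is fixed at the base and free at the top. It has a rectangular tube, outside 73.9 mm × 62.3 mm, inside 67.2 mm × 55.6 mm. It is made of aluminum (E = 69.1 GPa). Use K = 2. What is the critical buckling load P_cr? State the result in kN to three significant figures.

P_cr ≈ 244 kN

Weak-axis I_min = (h_o·b_o³ − h_i·b_i³)/12 with b_o = 62.3, b_i = 55.60 mm (shorter outer/inner sides).
I_min = (73.9×62.3³ − 67.20×55.60³)/12 = 5.266×10^5 mm⁴
I = 5.266×10^5 mm⁴ = 5.266×10^-7 m⁴
Effective length L_e = K·L = 2 × 0.607 = 1.214 m
P_cr = π²EI / L_e² = π² × 69.1×10⁹ × 5.266×10^-7 / 1.214² = 2.437×10^5 N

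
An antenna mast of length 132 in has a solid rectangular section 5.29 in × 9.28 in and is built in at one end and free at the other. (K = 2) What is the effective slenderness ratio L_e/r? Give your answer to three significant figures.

For a rectangle r_min = b/√12 = 5.29/√12 = 1.527 in
L_e = K·L = 2 × 132 = 264.0 in
λ = L_e / r_min = 264.00 / 1.527 = 173

λ ≈ 173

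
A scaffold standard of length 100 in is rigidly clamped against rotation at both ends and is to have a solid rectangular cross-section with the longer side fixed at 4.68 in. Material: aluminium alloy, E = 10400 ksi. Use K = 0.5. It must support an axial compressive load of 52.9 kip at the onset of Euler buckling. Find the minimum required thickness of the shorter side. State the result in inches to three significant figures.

b ≈ 1.49 in

L_e = K·L = 0.5 × 100 = 50.00 in
Required I = P_cr·L_e²/(π²E) = 5.290×10^4 × 50.00² / (π² × 1.04×10^7) = 1.288 in⁴
Rectangle, weak axis: I_min = h·b³/12 with h = 4.68 in fixed  ⇒  b = (12I/h)^(1/3) = 1.49 in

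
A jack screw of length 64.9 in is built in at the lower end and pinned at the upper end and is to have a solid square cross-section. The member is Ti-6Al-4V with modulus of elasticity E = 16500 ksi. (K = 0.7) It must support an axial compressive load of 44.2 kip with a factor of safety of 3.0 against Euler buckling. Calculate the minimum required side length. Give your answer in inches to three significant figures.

Required P_cr = n·P = 3.0 × 44.2 = 132.6 kip
L_e = K·L = 0.7 × 64.9 = 45.43 in
Required I = P_cr·L_e²/(π²E) = 1.326×10^5 × 45.43² / (π² × 1.65×10^7) = 1.681 in⁴
Solid square: I = a⁴/12  ⇒  a = (12I)^(1/4) = (12×1.681)^(1/4) = 2.12 in

a ≈ 2.12 in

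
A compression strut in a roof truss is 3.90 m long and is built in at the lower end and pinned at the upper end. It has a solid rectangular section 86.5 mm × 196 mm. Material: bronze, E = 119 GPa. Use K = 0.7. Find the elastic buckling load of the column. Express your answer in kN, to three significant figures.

Buckling occurs about the weak axis: I_min = h·b³/12 with b = 86.5 mm (the shorter side).
I_min = 196×86.5³/12 = 1.057×10^7 mm⁴
I = 1.057×10^7 mm⁴ = 1.057×10^-5 m⁴
Effective length L_e = K·L = 0.7 × 3.90 = 2.730 m
P_cr = π²EI / L_e² = π² × 119×10⁹ × 1.057×10^-5 / 2.730² = 1.666×10^6 N

P_cr ≈ 1670 kN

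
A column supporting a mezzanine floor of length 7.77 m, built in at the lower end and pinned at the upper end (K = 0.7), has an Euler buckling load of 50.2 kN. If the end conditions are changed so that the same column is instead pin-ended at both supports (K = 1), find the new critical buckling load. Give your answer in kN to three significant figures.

P_cr ∝ 1/K², so P_cr,new = P_cr,old × (K_old/K_new)² = 50.2 × (0.7/1)²
= 50.2 × 0.4900 = 24.6 kN

P_cr ≈ 24.6 kN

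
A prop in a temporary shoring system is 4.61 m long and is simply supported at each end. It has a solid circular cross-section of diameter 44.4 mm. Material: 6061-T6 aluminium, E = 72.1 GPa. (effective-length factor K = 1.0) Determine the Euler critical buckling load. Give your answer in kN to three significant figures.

P_cr ≈ 6.39 kN

I = πd⁴/64 = π×44.4⁴/64 = 1.908×10^5 mm⁴
I = 1.908×10^5 mm⁴ = 1.908×10^-7 m⁴
Effective length L_e = K·L = 1 × 4.61 = 4.610 m
P_cr = π²EI / L_e² = π² × 72.1×10⁹ × 1.908×10^-7 / 4.610² = 6.388×10^3 N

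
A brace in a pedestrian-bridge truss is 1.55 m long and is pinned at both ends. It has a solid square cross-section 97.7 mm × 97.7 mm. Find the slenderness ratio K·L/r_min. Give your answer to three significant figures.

λ ≈ 55.0

For a square r = a/√12 = 97.7/√12 = 28.20 mm
L_e = K·L = 1 × 1.55 m = 1.550 m = 1550.0 mm
λ = L_e / r_min = 1550.0 / 28.20 = 55.0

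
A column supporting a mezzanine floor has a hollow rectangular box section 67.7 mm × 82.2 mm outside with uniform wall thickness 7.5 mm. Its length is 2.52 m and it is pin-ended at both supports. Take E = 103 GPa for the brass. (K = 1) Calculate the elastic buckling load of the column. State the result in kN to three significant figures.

P_cr ≈ 209 kN

Inner dimensions: h_i = 82.2 − 2×7.5 = 67.20 mm, b_i = 67.7 − 2×7.5 = 52.70 mm
Weak-axis I_min = (h_o·b_o³ − h_i·b_i³)/12 with b_o = 67.7, b_i = 52.70 mm (shorter outer/inner sides).
I_min = (82.2×67.7³ − 67.20×52.70³)/12 = 1.306×10^6 mm⁴
I = 1.306×10^6 mm⁴ = 1.306×10^-6 m⁴
Effective length L_e = K·L = 1 × 2.52 = 2.520 m
P_cr = π²EI / L_e² = π² × 103×10⁹ × 1.306×10^-6 / 2.520² = 2.090×10^5 N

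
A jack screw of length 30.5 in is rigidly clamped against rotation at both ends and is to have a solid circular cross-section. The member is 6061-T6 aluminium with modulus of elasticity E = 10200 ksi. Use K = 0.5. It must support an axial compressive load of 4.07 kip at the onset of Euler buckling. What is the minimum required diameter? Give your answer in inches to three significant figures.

L_e = K·L = 0.5 × 30.5 = 15.25 in
Required I = P_cr·L_e²/(π²E) = 4.070×10^3 × 15.25² / (π² × 1.02×10^7) = 9.402×10^-3 in⁴
Solid circle: I = πd⁴/64  ⇒  d = (64I/π)^(1/4) = (64×9.402×10^-3/π)^(1/4) = 0.662 in

d ≈ 0.662 in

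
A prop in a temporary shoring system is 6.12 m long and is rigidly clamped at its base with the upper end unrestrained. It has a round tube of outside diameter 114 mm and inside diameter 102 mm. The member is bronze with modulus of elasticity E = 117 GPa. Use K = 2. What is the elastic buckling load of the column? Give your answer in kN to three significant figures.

P_cr ≈ 22.9 kN

d_o = 114 mm, d_i = 102 mm
I = π(d_o⁴ − d_i⁴)/64 = π(114⁴ − 102.0⁴)/64 = 2.977×10^6 mm⁴
I = 2.977×10^6 mm⁴ = 2.977×10^-6 m⁴
Effective length L_e = K·L = 2 × 6.12 = 12.24 m
P_cr = π²EI / L_e² = π² × 117×10⁹ × 2.977×10^-6 / 12.24² = 2.295×10^4 N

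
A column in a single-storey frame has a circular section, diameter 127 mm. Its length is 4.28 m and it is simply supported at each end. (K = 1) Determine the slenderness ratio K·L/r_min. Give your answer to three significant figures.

I = πd⁴/64 = π×127⁴/64 = 1.277×10^7 mm⁴
A = 1.267×10^4 mm²;  r_min = √(I/A) = √(1.277×10^7/1.267×10^4) = 31.75 mm
L_e = K·L = 1 × 4.28 m = 4.280 m = 4280.0 mm
λ = L_e / r_min = 4280.0 / 31.75 = 135

λ ≈ 135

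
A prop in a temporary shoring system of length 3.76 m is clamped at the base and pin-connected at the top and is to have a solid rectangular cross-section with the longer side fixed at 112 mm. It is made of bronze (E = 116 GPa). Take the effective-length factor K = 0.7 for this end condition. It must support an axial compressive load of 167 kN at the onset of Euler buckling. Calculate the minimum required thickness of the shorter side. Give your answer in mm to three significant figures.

L_e = K·L = 0.7 × 3.76 = 2.632 m
Required I = P_cr·L_e²/(π²E) = 1.670×10^5 × 2.632² / (π² × 1.16×10^11) = 1.010×10^-6 m⁴
I_req = 1.010×10^6 mm⁴
Rectangle, weak axis: I_min = h·b³/12 with h = 112 mm fixed  ⇒  b = (12I/h)^(1/3) = 47.7 mm

b ≈ 47.7 mm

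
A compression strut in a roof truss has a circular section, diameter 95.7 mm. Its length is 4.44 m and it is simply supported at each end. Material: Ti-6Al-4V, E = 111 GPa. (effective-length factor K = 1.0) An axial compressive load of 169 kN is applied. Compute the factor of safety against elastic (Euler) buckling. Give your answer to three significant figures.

n ≈ 1.35

I = πd⁴/64 = π×95.7⁴/64 = 4.117×10^6 mm⁴
I = 4.117×10^6 mm⁴ = 4.117×10^-6 m⁴
Effective length L_e = K·L = 1 × 4.44 = 4.440 m
P_cr = π²EI / L_e² = π² × 111×10⁹ × 4.117×10^-6 / 4.440² = 2.288×10^5 N
Factor of safety n = P_cr / P = 228.81 / 169 = 1.35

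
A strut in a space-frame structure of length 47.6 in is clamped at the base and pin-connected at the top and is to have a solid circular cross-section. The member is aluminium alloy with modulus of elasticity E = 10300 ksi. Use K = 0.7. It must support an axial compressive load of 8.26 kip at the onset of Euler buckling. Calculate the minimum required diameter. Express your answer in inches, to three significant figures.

d ≈ 1.16 in

L_e = K·L = 0.7 × 47.6 = 33.32 in
Required I = P_cr·L_e²/(π²E) = 8.260×10^3 × 33.32² / (π² × 1.03×10^7) = 9.021×10^-2 in⁴
Solid circle: I = πd⁴/64  ⇒  d = (64I/π)^(1/4) = (64×9.021×10^-2/π)^(1/4) = 1.16 in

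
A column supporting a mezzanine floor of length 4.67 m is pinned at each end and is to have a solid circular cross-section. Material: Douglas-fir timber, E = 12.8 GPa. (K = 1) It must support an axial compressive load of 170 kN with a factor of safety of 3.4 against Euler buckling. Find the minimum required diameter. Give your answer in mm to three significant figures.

Required P_cr = n·P = 3.4 × 170 = 578.0 kN
L_e = K·L = 1 × 4.67 = 4.670 m
Required I = P_cr·L_e²/(π²E) = 5.780×10^5 × 4.670² / (π² × 1.28×10^10) = 9.978×10^-5 m⁴
I_req = 9.978×10^7 mm⁴
Solid circle: I = πd⁴/64  ⇒  d = (64I/π)^(1/4) = (64×9.978×10^7/π)^(1/4) = 212 mm

d ≈ 212 mm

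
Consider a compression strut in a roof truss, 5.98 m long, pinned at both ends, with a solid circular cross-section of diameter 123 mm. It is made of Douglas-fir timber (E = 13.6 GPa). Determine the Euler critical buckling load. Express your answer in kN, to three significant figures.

P_cr ≈ 42.2 kN

I = πd⁴/64 = π×123⁴/64 = 1.124×10^7 mm⁴
I = 1.124×10^7 mm⁴ = 1.124×10^-5 m⁴
Effective length L_e = K·L = 1 × 5.98 = 5.980 m
P_cr = π²EI / L_e² = π² × 13.6×10⁹ × 1.124×10^-5 / 5.980² = 4.217×10^4 N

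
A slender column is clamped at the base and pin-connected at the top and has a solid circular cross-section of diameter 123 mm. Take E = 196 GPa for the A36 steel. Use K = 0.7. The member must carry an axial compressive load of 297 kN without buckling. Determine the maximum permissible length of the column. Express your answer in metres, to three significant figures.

L_max ≈ 12.2 m

I = πd⁴/64 = π×123⁴/64 = 1.124×10^7 mm⁴
I = 1.124×10^-5 m⁴
At the buckling limit P_cr = P = 2.970×10^5 N
From P_cr = π²EI/(K·L)²:  L = (1/K)·√(π²EI/P_cr) = (1/0.7)·√(π²×1.96×10^11×1.124×10^-5/2.970×10^5)
L = 12.2 m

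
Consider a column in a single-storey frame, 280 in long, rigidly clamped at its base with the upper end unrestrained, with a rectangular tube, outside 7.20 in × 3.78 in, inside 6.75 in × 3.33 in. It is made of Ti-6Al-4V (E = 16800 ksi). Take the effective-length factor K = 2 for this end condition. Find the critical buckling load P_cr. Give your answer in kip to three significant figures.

Weak-axis I_min = (h_o·b_o³ − h_i·b_i³)/12 with b_o = 3.78, b_i = 3.330 in (shorter outer/inner sides).
I_min = (7.20×3.78³ − 6.750×3.330³)/12 = 11.64 in⁴
Effective length L_e = K·L = 2 × 280 = 560.0 in
P_cr = π²EI / L_e² = π² × 16800×10³ × 11.64 / 560.0² = 6.152×10^3 lb

P_cr ≈ 6.15 kip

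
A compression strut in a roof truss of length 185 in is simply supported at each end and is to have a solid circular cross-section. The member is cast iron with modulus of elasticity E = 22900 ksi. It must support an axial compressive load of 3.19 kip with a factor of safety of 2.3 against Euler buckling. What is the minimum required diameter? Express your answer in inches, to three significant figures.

Required P_cr = n·P = 2.3 × 3.19 = 7.337 kip
L_e = K·L = 1 × 185 = 185.0 in
Required I = P_cr·L_e²/(π²E) = 7.337×10^3 × 185.0² / (π² × 2.29×10^7) = 1.111 in⁴
Solid circle: I = πd⁴/64  ⇒  d = (64I/π)^(1/4) = (64×1.111/π)^(1/4) = 2.18 in

d ≈ 2.18 in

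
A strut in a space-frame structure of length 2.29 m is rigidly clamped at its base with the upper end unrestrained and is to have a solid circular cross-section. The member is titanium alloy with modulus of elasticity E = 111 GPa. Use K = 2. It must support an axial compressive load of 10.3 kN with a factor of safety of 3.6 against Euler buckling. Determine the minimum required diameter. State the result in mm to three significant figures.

Required P_cr = n·P = 3.6 × 10.3 = 37.08 kN
L_e = K·L = 2 × 2.29 = 4.580 m
Required I = P_cr·L_e²/(π²E) = 3.708×10^4 × 4.580² / (π² × 1.11×10^11) = 7.100×10^-7 m⁴
I_req = 7.100×10^5 mm⁴
Solid circle: I = πd⁴/64  ⇒  d = (64I/π)^(1/4) = (64×7.100×10^5/π)^(1/4) = 61.7 mm

d ≈ 61.7 mm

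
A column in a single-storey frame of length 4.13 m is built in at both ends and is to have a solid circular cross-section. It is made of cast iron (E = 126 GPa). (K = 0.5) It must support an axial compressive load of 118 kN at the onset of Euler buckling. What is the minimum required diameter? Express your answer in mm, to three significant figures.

L_e = K·L = 0.5 × 4.13 = 2.065 m
Required I = P_cr·L_e²/(π²E) = 1.180×10^5 × 2.065² / (π² × 1.26×10^11) = 4.046×10^-7 m⁴
I_req = 4.046×10^5 mm⁴
Solid circle: I = πd⁴/64  ⇒  d = (64I/π)^(1/4) = (64×4.046×10^5/π)^(1/4) = 53.6 mm

d ≈ 53.6 mm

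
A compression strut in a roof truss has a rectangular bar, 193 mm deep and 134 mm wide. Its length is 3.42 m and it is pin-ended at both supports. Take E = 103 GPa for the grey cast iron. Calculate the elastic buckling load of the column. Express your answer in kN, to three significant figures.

P_cr ≈ 3360 kN

Buckling occurs about the weak axis: I_min = h·b³/12 with b = 134 mm (the shorter side).
I_min = 193×134³/12 = 3.870×10^7 mm⁴
I = 3.870×10^7 mm⁴ = 3.870×10^-5 m⁴
Effective length L_e = K·L = 1 × 3.42 = 3.420 m
P_cr = π²EI / L_e² = π² × 103×10⁹ × 3.870×10^-5 / 3.420² = 3.363×10^6 N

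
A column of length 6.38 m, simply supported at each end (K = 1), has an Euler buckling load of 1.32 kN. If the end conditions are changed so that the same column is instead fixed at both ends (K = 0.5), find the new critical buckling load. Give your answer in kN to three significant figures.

P_cr ∝ 1/K², so P_cr,new = P_cr,old × (K_old/K_new)² = 1.32 × (1/0.5)²
= 1.32 × 4.000 = 5.28 kN

P_cr ≈ 5.28 kN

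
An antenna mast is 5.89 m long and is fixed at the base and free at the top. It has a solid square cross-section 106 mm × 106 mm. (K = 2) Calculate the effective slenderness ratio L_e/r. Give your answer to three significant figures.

For a square r = a/√12 = 106/√12 = 30.60 mm
L_e = K·L = 2 × 5.89 m = 11.78 m = 11780 mm
λ = L_e / r_min = 11780 / 30.60 = 385

λ ≈ 385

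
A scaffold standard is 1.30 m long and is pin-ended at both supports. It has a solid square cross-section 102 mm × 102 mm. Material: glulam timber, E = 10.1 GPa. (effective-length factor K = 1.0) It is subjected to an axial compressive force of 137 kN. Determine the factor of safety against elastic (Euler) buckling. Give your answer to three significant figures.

I = a⁴/12 = 102⁴/12 = 9.020×10^6 mm⁴
I = 9.020×10^6 mm⁴ = 9.020×10^-6 m⁴
Effective length L_e = K·L = 1 × 1.30 = 1.300 m
P_cr = π²EI / L_e² = π² × 10.1×10⁹ × 9.020×10^-6 / 1.300² = 5.321×10^5 N
Factor of safety n = P_cr / P = 532.05 / 137 = 3.88

n ≈ 3.88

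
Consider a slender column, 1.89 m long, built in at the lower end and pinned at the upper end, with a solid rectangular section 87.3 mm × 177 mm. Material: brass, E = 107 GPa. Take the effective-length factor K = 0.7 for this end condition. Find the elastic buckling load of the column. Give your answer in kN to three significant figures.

Buckling occurs about the weak axis: I_min = h·b³/12 with b = 87.3 mm (the shorter side).
I_min = 177×87.3³/12 = 9.814×10^6 mm⁴
I = 9.814×10^6 mm⁴ = 9.814×10^-6 m⁴
Effective length L_e = K·L = 0.7 × 1.89 = 1.323 m
P_cr = π²EI / L_e² = π² × 107×10⁹ × 9.814×10^-6 / 1.323² = 5.921×10^6 N

P_cr ≈ 5920 kN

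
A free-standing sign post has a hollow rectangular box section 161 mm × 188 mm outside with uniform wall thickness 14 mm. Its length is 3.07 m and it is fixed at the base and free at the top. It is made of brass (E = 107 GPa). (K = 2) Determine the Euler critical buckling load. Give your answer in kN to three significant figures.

Inner dimensions: h_i = 188 − 2×14 = 160.0 mm, b_i = 161 − 2×14 = 133.0 mm
Weak-axis I_min = (h_o·b_o³ − h_i·b_i³)/12 with b_o = 161, b_i = 133.0 mm (shorter outer/inner sides).
I_min = (188×161³ − 160.0×133.0³)/12 = 3.401×10^7 mm⁴
I = 3.401×10^7 mm⁴ = 3.401×10^-5 m⁴
Effective length L_e = K·L = 2 × 3.07 = 6.140 m
P_cr = π²EI / L_e² = π² × 107×10⁹ × 3.401×10^-5 / 6.140² = 9.528×10^5 N

P_cr ≈ 953 kN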